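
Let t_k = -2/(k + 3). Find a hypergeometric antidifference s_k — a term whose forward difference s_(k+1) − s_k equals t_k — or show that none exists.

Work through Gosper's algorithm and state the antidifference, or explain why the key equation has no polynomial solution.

The ratio is (k + 3)/(k + 4).
So A=k + 3 and B=k + 4, with C=1.
Need (k + 3)·f(k+1) − (k + 3)·f(k) = 1.
From deg A=1, deg B=1, deg C=0: d=0.
f = c0 ⇒ A·f(k+1) − B(k−1)·f(k) − C = -1. The system {-1 = 0} is inconsistent; no antidifference.

none (Gosper's algorithm certifies no s_k)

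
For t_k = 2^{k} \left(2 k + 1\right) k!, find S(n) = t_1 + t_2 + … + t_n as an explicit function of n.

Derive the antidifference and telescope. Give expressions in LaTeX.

Ratio r(k) = 2*(k + 1)*(2*k + 3)/(2*k + 1).
So A=2*k + 2 and B=1, with C=k + 1/2.
Need (2*k + 2)·f(k+1) − (1)·f(k) = k + 1/2.
From deg A=1, deg B=0, deg C=1: d=0.
Match coefficients ⇒ f(k) = 1/2.
R(k) = B(k−1)·f(k)/C(k) = 1/(2*k + 1); s_k = R·t_k = 2**k*factorial(k).
Check: Δs_k = 2**k*(2*k + 1)*factorial(k). ✓
Σ_(k=1)^n t_k = s_(n+1) − s_(1) = (2**(n + 1)*factorial(n + 1)) − (2), i.e. 2*2**n*factorial(n + 1) - 2.

S(n) = 2 \cdot 2^{n} \left(n + 1\right)! - 2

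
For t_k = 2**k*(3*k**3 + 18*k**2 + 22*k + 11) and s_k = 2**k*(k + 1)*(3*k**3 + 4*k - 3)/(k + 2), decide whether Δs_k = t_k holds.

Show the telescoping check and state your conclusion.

Invalid: residual 2**k*(-3*k**4 - 21*k**3 - 58*k**2 - 51*k - 25)/(k**2 + 5*k + 6) ≠ 0.

s_(k+1) = 2**(k + 1)*(k + 2)*(4*k + 3*(k + 1)**3 + 1)/(k + 3)
s_(k+1) − s_k = 2**k*(3*k**5 + 30*k**4 + 109*k**3 + 171*k**2 + 136*k + 41)/(k**2 + 5*k + 6)
(s_(k+1) − s_k) − t_k = 2**k*(-3*k**4 - 21*k**3 - 58*k**2 - 51*k - 25)/(k**2 + 5*k + 6)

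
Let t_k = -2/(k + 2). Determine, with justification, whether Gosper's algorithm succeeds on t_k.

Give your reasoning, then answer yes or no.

Step 1: r(k) = (k + 2)/(k + 3).
Factor: A=k + 2; B=k + 3; C=1.
Need (k + 2)·f(k+1) − (k + 2)·f(k) = 1.
deg f ≤ 0 (via 1,1,0).
Generic f = c0 gives residual -1; -1 = 0 cannot hold, so t_k is not Gosper-summable.

No. Not Gosper-summable.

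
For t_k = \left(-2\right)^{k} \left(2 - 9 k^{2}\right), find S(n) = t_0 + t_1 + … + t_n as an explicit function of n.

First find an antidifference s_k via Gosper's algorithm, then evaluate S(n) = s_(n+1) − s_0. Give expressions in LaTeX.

Ratio r(k) = 2*(2 - 9*(k + 1)**2)/(9*k**2 - 2).
Gosper form: A/B · C(k+1)/C(k) with A=-2, B=1, C=k**2 - 2/9.
Need (-2)·f(k+1) − (1)·f(k) = k**2 - 2/9.
d = 2 from the (0,0,2) case.
A polynomial solution: f(k) = -k*(3*k - 4)/9.
Then R = B(k−1)f/C = -k*(3*k - 4)/(9*k**2 - 2), so s_k = R(k)·t_k = (-2)**k*k*(3*k - 4).
Check: Δs_k = (-2)**k*(2 - 9*k**2). ✓
Telescope: S(n) = s_(n+1) − s_(0) = (-2)**(n + 1)*(3*n**2 + 2*n - 1) − (0) = (-2)**(n + 1)*(3*n**2 + 2*n - 1).

S(n) = \left(-2\right)^{n + 1} \left(3 n^{2} + 2 n - 1\right)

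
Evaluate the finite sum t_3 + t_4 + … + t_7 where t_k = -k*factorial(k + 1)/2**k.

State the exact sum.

Step 1: r(k) = (k + 1)*(k + 2)/(2*k).
Gosper form: A/B · C(k+1)/C(k) with A=k/2 + 1, B=1, C=k.
Solve (k/2 + 1)·f(k+1) − (1)·f(k) = k.
deg f ≤ 0 (via 1,0,1).
Solving with deg f ≤ 0: f(k) = 2.
R(k) = B(k−1)·f(k)/C(k) = 2/k; s_k = R·t_k = -2**(1 - k)*factorial(k + 1).
Verify: -k*factorial(k + 1)/2**k matches t_k.
Σ_(k=3)^(7) t_k = s_(8) − s_(3) = -2835 − (-6) = -2829.

Σ = -2829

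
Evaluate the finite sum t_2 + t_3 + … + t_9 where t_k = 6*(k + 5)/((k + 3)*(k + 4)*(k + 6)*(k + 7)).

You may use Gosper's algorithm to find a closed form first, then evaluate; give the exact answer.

Σ = 63/1040

Ratio r(k) = (k + 3)*(k + 6)**2/((k + 5)**2*(k + 8)).
So A=k + 3 and B=k + 8, with C=k**2 + 10*k + 25.
Key eq: (k + 3)·f(k+1) = (k + 7)·f(k) + (k**2 + 10*k + 25).
d = 4 from the (1,1,2) case.
Solving with deg f ≤ 4: f(k) = k*(k + 4)*(k + 5)*(k + 9)/36.
So s_k = (B(k−1)f/C)·t_k = (k*(k + 4)*(k + 7)*(k + 9)/(36*(k + 5)))·t_k = k*(k + 9)/(6*(k**2 + 9*k + 18)).
Δs = 6*(k + 5)/(k**4 + 20*k**3 + 145*k**2 + 450*k + 504), as required.
Evaluate s at k=10 and k=2: 95/624 and 11/120; difference 63/1040.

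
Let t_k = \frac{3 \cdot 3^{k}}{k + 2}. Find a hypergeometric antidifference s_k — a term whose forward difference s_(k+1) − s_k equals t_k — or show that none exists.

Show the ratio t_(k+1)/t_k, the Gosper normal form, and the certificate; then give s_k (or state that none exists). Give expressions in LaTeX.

t_(k+1)/t_k = 3*(k + 2)/(k + 3).
A = 3*k + 6, B = k + 3, C = 1.
Need (3*k + 6)·f(k+1) − (k + 2)·f(k) = 1.
Bound: deg f ≤ -1.
d = -1 < 0 ⇒ no nonzero polynomial f; not summable.

no hypergeometric antidifference exists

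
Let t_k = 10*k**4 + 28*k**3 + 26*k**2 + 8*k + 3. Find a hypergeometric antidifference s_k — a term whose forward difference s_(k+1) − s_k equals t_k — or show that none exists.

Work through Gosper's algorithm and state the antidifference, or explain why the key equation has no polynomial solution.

s_k = k*(2*k**4 + 2*k**3 - 2*k**2 - 2*k + 3)

The ratio is (10*k**4 + 68*k**3 + 170*k**2 + 184*k + 75)/(10*k**4 + 28*k**3 + 26*k**2 + 8*k + 3).
Factor: A=1; B=1; C=k**4 + 14*k**3/5 + 13*k**2/5 + 4*k/5 + 3/10.
Key eq: (1)·f(k+1) = (1)·f(k) + (k**4 + 14*k**3/5 + 13*k**2/5 + 4*k/5 + 3/10).
From deg A=0, deg B=0, deg C=4: d=5.
Match coefficients ⇒ f(k) = k*(2*k**4 + 2*k**3 - 2*k**2 - 2*k + 3)/10.
Then R = B(k−1)f/C = k*(2*k**4 + 2*k**3 - 2*k**2 - 2*k + 3)/(10*k**4 + 28*k**3 + 26*k**2 + 8*k + 3), so s_k = R(k)·t_k = k*(2*k**4 + 2*k**3 - 2*k**2 - 2*k + 3).
s_(k+1) − s_k = 10*k**4 + 28*k**3 + 26*k**2 + 8*k + 3 = t_k.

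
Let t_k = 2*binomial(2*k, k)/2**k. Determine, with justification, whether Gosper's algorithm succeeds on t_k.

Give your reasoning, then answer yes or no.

r(k) = (2*k + 1)/(k + 1) after simplifying.
A = 2*k + 1, B = k + 1, C = 1.
Solve (2*k + 1)·f(k+1) − (k)·f(k) = 1.
deg f ≤ -1 (via 1,1,0).
Negative degree bound (-1): no f exists, t_k not Gosper-summable.

No. Not Gosper-summable.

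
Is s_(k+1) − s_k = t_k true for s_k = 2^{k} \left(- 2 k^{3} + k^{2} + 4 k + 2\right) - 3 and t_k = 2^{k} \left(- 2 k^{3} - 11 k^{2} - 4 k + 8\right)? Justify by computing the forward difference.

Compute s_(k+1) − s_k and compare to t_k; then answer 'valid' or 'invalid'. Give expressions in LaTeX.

valid (s_(k+1) − s_k reduces to t_k)

s_(k+1) = 2**(k + 1)*(4*k - 2*(k + 1)**3 + (k + 1)**2 + 6) - 3
s_(k+1) − s_k = 2**k*(-2*k**3 - 11*k**2 - 4*k + 8)
(s_(k+1) − s_k) − t_k = 0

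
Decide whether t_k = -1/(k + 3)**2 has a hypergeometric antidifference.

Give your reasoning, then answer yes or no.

No — key equation has no polynomial f.

r(k) = (k + 3)**2/(k + 4)**2 after simplifying.
Factor: A=k**2 + 6*k + 9; B=k**2 + 8*k + 16; C=1.
Solve (k**2 + 6*k + 9)·f(k+1) − (k**2 + 6*k + 9)·f(k) = 1.
deg f ≤ 0 (via 2,2,0).
Put f(k) = c0: A·f(k+1) − B(k−1)·f(k) − C = -1; need -1 = 0 — inconsistent ⇒ no f, not summable.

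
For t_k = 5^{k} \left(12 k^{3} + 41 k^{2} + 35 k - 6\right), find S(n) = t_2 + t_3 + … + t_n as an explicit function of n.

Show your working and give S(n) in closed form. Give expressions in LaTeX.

Ratio r(k) = 5*(12*k**3 + 77*k**2 + 153*k + 82)/(12*k**3 + 41*k**2 + 35*k - 6).
A = 5, B = 1, C = k**3 + 41*k**2/12 + 35*k/12 - 1/2.
Set up (5)·f(k+1) − (1)·f(k) − (k**3 + 41*k**2/12 + 35*k/12 - 1/2) = 0.
Bound: deg f ≤ 3.
Solving with deg f ≤ 3: f(k) = (3*k**3 - k**2 - 4)/12.
Get s_k = R·t_k = 5**k*(3*k**3 - k**2 - 4) with R(k) = B(k−1)f(k)/C(k) = (3*k**3 - k**2 - 4)/(12*k**3 + 41*k**2 + 35*k - 6).
Check: Δs_k = 5**k*(12*k**3 + 41*k**2 + 35*k - 6). ✓
s_(n+1) = 5**(n + 1)*(3*n**3 + 8*n**2 + 7*n - 2) and s_(2) = 400, so S(n) = 15*5**n*n**3 + 40*5**n*n**2 + 35*5**n*n - 10*5**n - 400.

S(n) = 15 \cdot 5^{n} n^{3} + 40 \cdot 5^{n} n^{2} + 35 \cdot 5^{n} n - 10 \cdot 5^{n} - 400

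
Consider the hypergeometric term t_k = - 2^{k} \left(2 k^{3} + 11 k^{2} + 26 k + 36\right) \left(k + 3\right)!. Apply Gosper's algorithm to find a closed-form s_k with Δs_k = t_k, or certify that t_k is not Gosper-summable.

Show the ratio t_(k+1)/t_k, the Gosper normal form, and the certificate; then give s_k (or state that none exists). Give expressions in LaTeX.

Ratio r(k) = 2*(2*k**4 + 25*k**3 + 122*k**2 + 291*k + 300)/(2*k**3 + 11*k**2 + 26*k + 36).
So A=2*k + 8 and B=1, with C=k**3 + 11*k**2/2 + 13*k + 18.
f must satisfy (2*k + 8)·f(k+1) − (1)·f(k) = k**3 + 11*k**2/2 + 13*k + 18.
deg f ≤ 2 (via 1,0,3).
Match coefficients ⇒ f(k) = (k**2 + 4)/2.
Then R = B(k−1)f/C = (k**2 + 4)/(2*k**3 + 11*k**2 + 26*k + 36), so s_k = R(k)·t_k = -2**k*(k**2 + 4)*factorial(k + 3).
s_(k+1) − s_k = -2**k*(2*k**3 + 11*k**2 + 26*k + 36)*factorial(k + 3) = t_k.

s_k = - 2^{k} \left(k^{2} + 4\right) \left(k + 3\right)!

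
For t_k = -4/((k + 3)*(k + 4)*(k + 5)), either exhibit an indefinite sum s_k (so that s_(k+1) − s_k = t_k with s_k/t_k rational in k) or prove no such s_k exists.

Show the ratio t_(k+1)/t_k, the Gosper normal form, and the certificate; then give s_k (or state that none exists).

Compute t_(k+1)/t_k: get (k + 3)/(k + 6).
So A=k + 3 and B=k + 6, with C=1.
Set up (k + 3)·f(k+1) − (k + 5)·f(k) − (1) = 0.
d = 2 from the (1,1,0) case.
A polynomial solution: f(k) = k*(k + 7)/24.
R(k) = B(k−1)·f(k)/C(k) = k*(k + 5)*(k + 7)/24; s_k = R·t_k = k*(-k - 7)/(6*(k + 3)*(k + 4)).
s_(k+1) − s_k = -4/(k**3 + 12*k**2 + 47*k + 60) = t_k.

s_k = k*(-k - 7)/(6*(k + 3)*(k + 4))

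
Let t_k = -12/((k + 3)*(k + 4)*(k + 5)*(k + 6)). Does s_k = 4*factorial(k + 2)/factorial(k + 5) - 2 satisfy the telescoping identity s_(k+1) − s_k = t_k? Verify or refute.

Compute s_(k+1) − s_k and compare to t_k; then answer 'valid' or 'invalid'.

valid (s_(k+1) − s_k reduces to t_k)

s_(k+1) = 4*factorial(k + 3)/factorial(k + 6) - 2
s_(k+1) − s_k = -12/((k + 3)*(k + 4)*(k + 5)*(k + 6))
(s_(k+1) − s_k) − t_k = 0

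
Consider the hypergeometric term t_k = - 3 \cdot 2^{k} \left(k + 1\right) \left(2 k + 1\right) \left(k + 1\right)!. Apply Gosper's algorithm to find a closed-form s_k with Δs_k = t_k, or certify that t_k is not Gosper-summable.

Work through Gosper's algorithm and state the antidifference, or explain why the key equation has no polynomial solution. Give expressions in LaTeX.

Step 1: r(k) = (k + 2)**2*(4*k + 6)/((k + 1)*(2*k + 1)).
Factor: A=2*k + 4; B=1; C=k**2 + 3*k/2 + 1/2.
f must satisfy (2*k + 4)·f(k+1) − (1)·f(k) = k**2 + 3*k/2 + 1/2.
From deg A=1, deg B=0, deg C=2: d=1.
A polynomial solution: f(k) = (k - 1)/2.
Certificate R = B(k−1)f/C = (k - 1)/((k + 1)*(2*k + 1)) gives s_k = -3*2**k*(k - 1)*factorial(k + 1).
Δs = -3*2**k*(k + 1)*(2*k + 1)*factorial(k + 1), as required.

s_k = - 3 \cdot 2^{k} \left(k - 1\right) \left(k + 1\right)!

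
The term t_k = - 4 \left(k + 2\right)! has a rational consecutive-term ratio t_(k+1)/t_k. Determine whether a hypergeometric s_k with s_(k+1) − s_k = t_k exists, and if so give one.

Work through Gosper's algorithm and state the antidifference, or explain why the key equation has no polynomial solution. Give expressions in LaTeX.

no hypergeometric antidifference exists

The ratio is k + 3.
Gosper form: A/B · C(k+1)/C(k) with A=k + 3, B=1, C=1.
Key eq: (k + 3)·f(k+1) = (1)·f(k) + (1).
Bound: deg f ≤ -1.
d = -1 < 0 ⇒ no nonzero polynomial f; not summable.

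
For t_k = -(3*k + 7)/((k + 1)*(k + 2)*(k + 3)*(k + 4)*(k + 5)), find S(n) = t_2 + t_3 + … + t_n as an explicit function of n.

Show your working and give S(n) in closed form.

S(n) = (-n**3 - 11*n**2 - 38*n + 50)/(90*(n**3 + 11*n**2 + 38*n + 40))

t_(k+1)/t_k = (k + 1)*(3*k + 10)/((k + 6)*(3*k + 7)).
A = k + 1, B = k + 6, C = k + 7/3.
Need (k + 1)·f(k+1) − (k + 5)·f(k) = k + 7/3.
Bound: deg f ≤ 4.
Coefficient equations give f(k) = k*(k + 2)*(k**2 + 8*k + 19)/36.
Get s_k = R·t_k = k*(-k**2 - 8*k - 19)/(12*(k**3 + 8*k**2 + 19*k + 12)) with R(k) = B(k−1)f(k)/C(k) = k*(k + 2)*(k + 5)*(k**2 + 8*k + 19)/(12*(3*k + 7)).
Δs = (-3*k - 7)/(k**5 + 15*k**4 + 85*k**3 + 225*k**2 + 274*k + 120), as required.
s_(n+1) = (-n**3 - 11*n**2 - 38*n - 28)/(12*(n**3 + 11*n**2 + 38*n + 40)) and s_(2) = -13/180, so S(n) = (-n**3 - 11*n**2 - 38*n + 50)/(90*(n**3 + 11*n**2 + 38*n + 40)).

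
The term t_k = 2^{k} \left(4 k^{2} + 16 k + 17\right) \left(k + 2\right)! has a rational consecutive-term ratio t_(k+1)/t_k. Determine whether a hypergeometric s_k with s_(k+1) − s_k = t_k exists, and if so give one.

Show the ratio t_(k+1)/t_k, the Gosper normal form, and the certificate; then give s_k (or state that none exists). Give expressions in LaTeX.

Step 1: r(k) = 2*(4*k**3 + 36*k**2 + 109*k + 111)/(4*k**2 + 16*k + 17).
A = 2*k + 6, B = 1, C = k**2 + 4*k + 17/4.
Need (2*k + 6)·f(k+1) − (1)·f(k) = k**2 + 4*k + 17/4.
d = 1 from the (1,0,2) case.
Match coefficients ⇒ f(k) = (2*k + 1)/4.
Then R = B(k−1)f/C = (2*k + 1)/(4*k**2 + 16*k + 17), so s_k = R(k)·t_k = 2**k*(2*k + 1)*factorial(k + 2).
Δs = 2**k*(4*k**2 + 16*k + 17)*factorial(k + 2), as required.

s_k = 2^{k} \left(2 k + 1\right) \left(k + 2\right)!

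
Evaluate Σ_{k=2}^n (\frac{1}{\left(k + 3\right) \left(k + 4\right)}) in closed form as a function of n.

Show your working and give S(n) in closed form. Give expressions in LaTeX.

Compute t_(k+1)/t_k: get (k + 3)/(k + 5).
Factor: A=k + 3; B=k + 5; C=1.
Key eq: (k + 3)·f(k+1) = (k + 4)·f(k) + (1).
From deg A=1, deg B=1, deg C=0: d=1.
Match coefficients ⇒ f(k) = k/3.
So s_k = (B(k−1)f/C)·t_k = (k*(k + 4)/3)·t_k = k/(3*(k + 3)).
Check: Δs_k = 1/(k**2 + 7*k + 12). ✓
Evaluate: s_(n+1) = (n + 1)/(3*(n + 4)); subtract s_(2) = 2/15 ⇒ S(n) = (n - 1)/(5*(n + 4)).

S(n) = \frac{n - 1}{5 \left(n + 4\right)}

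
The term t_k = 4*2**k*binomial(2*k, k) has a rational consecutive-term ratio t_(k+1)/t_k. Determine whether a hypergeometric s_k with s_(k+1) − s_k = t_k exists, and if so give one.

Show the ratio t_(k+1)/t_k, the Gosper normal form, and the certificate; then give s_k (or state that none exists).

t_(k+1)/t_k = 4*(2*k + 1)/(k + 1).
Normal form (A,B,C) = (8*k + 4, k + 1, 1).
Set up (8*k + 4)·f(k+1) − (k)·f(k) − (1) = 0.
Degrees (1,1,0) ⇒ d ≤ -1.
Negative degree bound (-1): no f exists, t_k not Gosper-summable.

none — t_k is not Gosper-summable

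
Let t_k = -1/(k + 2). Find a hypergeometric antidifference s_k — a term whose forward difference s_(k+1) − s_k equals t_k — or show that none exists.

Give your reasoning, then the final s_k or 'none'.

no hypergeometric antidifference exists

Compute t_(k+1)/t_k: get (k + 2)/(k + 3).
Take A(k)=k + 2, B(k)=k + 3, C(k)=1.
Solve (k + 2)·f(k+1) − (k + 2)·f(k) = 1.
Degrees (1,1,0) ⇒ d ≤ 0.
Generic f = c0 gives residual -1; -1 = 0 cannot hold, so t_k is not Gosper-summable.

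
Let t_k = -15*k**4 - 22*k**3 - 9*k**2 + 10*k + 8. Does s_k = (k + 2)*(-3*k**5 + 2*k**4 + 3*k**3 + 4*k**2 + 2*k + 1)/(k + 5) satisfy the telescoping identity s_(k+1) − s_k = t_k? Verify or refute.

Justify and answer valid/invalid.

Invalid: residual 3*(12*k**5 + 99*k**4 + 122*k**3 + 39*k**2 - 56*k - 39)/(k**2 + 11*k + 30) ≠ 0.

s_(k+1) = (-3*k**6 - 22*k**5 - 58*k**4 - 62*k**3 - 3*k**2 + 45*k + 27)/(k + 6)
s_(k+1) − s_k = (-15*k**6 - 151*k**5 - 404*k**4 - 383*k**3 - 35*k**2 + 220*k + 123)/(k**2 + 11*k + 30)
(s_(k+1) − s_k) − t_k = 3*(12*k**5 + 99*k**4 + 122*k**3 + 39*k**2 - 56*k - 39)/(k**2 + 11*k + 30)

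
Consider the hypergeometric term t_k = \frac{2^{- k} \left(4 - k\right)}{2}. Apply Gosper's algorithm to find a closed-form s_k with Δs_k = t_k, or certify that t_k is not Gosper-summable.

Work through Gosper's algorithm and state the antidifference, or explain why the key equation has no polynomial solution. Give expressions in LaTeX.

Step 1: r(k) = (k - 3)/(2*(k - 4)).
Factor: A=1/2; B=1; C=k - 4.
Solve (1/2)·f(k+1) − (1)·f(k) = k - 4.
deg f ≤ 1 (via 0,0,1).
Match coefficients ⇒ f(k) = -2*(k - 3).
R(k) = B(k−1)·f(k)/C(k) = -2*(k - 3)/(k - 4); s_k = R·t_k = (k - 3)/2**k.
Check: Δs_k = (4 - k)/(2*2**k). ✓

s_k = 2^{- k} \left(k - 3\right)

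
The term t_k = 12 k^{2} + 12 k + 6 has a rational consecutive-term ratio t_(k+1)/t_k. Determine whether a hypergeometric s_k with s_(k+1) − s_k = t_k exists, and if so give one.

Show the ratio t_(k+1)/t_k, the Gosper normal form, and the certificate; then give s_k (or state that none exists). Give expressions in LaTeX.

s_k = 4 k^{3} + 2 k

Ratio r(k) = (2*k**2 + 6*k + 5)/(2*k**2 + 2*k + 1).
Gosper form: A/B · C(k+1)/C(k) with A=1, B=1, C=k**2 + k + 1/2.
Solve (1)·f(k+1) − (1)·f(k) = k**2 + k + 1/2.
From deg A=0, deg B=0, deg C=2: d=3.
Match coefficients ⇒ f(k) = k*(2*k**2 + 1)/6.
Then R = B(k−1)f/C = k*(2*k**2 + 1)/(3*(2*k**2 + 2*k + 1)), so s_k = R(k)·t_k = 4*k**3 + 2*k.
Δs = 12*k**2 + 12*k + 6, as required.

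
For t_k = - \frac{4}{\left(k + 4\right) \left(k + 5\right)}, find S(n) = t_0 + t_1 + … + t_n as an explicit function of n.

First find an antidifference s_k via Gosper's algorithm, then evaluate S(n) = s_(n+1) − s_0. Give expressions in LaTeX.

Compute t_(k+1)/t_k: get (k + 4)/(k + 6).
Normal form (A,B,C) = (k + 4, k + 6, 1).
Set up (k + 4)·f(k+1) − (k + 5)·f(k) − (1) = 0.
From deg A=1, deg B=1, deg C=0: d=1.
Match coefficients ⇒ f(k) = k/4.
Certificate R = B(k−1)f/C = k*(k + 5)/4 gives s_k = -k/(k + 4).
Δs = -4/(k**2 + 9*k + 20), as required.
s_(n+1) = (-n - 1)/(n + 5) and s_(0) = 0, so S(n) = (-n - 1)/(n + 5).

S(n) = \frac{- n - 1}{n + 5}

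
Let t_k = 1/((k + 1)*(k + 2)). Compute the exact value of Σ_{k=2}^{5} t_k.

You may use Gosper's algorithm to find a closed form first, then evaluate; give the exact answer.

t_(k+1)/t_k = (k + 1)/(k + 3).
So A=k + 1 and B=k + 3, with C=1.
Key eq: (k + 1)·f(k+1) = (k + 2)·f(k) + (1).
From deg A=1, deg B=1, deg C=0: d=1.
Solving with deg f ≤ 1: f(k) = k.
Then R = B(k−1)f/C = k*(k + 2), so s_k = R(k)·t_k = k/(k + 1).
Verify: 1/(k**2 + 3*k + 2) matches t_k.
Sum = s_(6) − s_(2); s_(6) = 6/7, s_(2) = 2/3 ⇒ 4/21.

Σ = 4/21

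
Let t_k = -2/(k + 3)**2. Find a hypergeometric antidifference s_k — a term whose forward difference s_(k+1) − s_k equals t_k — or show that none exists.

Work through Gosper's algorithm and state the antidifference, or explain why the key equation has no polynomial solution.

none — t_k is not Gosper-summable

Compute t_(k+1)/t_k: get (k + 3)**2/(k + 4)**2.
Normal form (A,B,C) = (k**2 + 6*k + 9, k**2 + 8*k + 16, 1).
Key eq: (k**2 + 6*k + 9)·f(k+1) = (k**2 + 6*k + 9)·f(k) + (1).
deg f ≤ 0 (via 2,2,0).
Write f(k) = c0. Then LHS − RHS = -1, requiring -1 = 0: contradictory. No certificate.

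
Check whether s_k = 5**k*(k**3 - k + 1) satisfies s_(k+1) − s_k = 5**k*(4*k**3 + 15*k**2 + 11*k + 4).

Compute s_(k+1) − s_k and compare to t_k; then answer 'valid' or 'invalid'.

s_(k+1) = 5**(k + 1)*(-k + (k + 1)**3)
s_(k+1) − s_k = 5**k*(-k**3 - 4*k + 5*(k + 1)**3 - 1)
(s_(k+1) − s_k) − t_k = 0

valid; difference matches t_k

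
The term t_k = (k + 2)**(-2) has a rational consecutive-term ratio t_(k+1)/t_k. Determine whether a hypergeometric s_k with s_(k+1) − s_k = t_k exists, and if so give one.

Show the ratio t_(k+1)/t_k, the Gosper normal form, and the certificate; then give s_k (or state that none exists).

no hypergeometric antidifference exists

Step 1: r(k) = (k + 2)**2/(k + 3)**2.
A = k**2 + 4*k + 4, B = k**2 + 6*k + 9, C = 1.
Key eq: (k**2 + 4*k + 4)·f(k+1) = (k**2 + 4*k + 4)·f(k) + (1).
From deg A=2, deg B=2, deg C=0: d=0.
Write f(k) = c0. Then LHS − RHS = -1, requiring -1 = 0: contradictory. No certificate.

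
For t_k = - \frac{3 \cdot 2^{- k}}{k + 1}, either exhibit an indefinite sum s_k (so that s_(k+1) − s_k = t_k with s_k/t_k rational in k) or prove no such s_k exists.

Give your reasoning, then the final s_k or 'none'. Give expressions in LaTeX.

none — t_k is not Gosper-summable

t_(k+1)/t_k = (k + 1)/(2*(k + 2)).
Factor: A=k/2 + 1/2; B=k + 2; C=1.
Solve (k/2 + 1/2)·f(k+1) − (k + 1)·f(k) = 1.
Degrees (1,1,0) ⇒ d ≤ -1.
deg f ≤ -1 is impossible — no certificate.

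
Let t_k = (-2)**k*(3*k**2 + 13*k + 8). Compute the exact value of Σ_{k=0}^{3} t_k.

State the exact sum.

Σ = -448

Compute t_(k+1)/t_k: get 2*(-3*k**2 - 19*k - 24)/(3*k**2 + 13*k + 8).
So A=-2 and B=1, with C=k**2 + 13*k/3 + 8/3.
f must satisfy (-2)·f(k+1) − (1)·f(k) = k**2 + 13*k/3 + 8/3.
d = 2 from the (0,0,2) case.
Match coefficients ⇒ f(k) = -k*(k + 3)/3.
R(k) = B(k−1)·f(k)/C(k) = -k*(k + 3)/(3*k**2 + 13*k + 8); s_k = R·t_k = (-2)**k*k*(-k - 3).
s_(k+1) − s_k = (-2)**k*(3*k**2 + 13*k + 8) = t_k.
Evaluate s at k=4 and k=0: -448 and 0; difference -448.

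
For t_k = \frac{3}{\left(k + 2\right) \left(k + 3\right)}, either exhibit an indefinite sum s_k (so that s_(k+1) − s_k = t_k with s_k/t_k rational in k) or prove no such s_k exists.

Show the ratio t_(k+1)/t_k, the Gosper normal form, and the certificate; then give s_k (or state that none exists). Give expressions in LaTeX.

s_k = \frac{3 k}{2 \left(k + 2\right)}

The ratio is (k + 2)/(k + 4).
A = k + 2, B = k + 4, C = 1.
Need (k + 2)·f(k+1) − (k + 3)·f(k) = 1.
Bound: deg f ≤ 1.
Coefficient equations give f(k) = k/2.
So s_k = (B(k−1)f/C)·t_k = (k*(k + 3)/2)·t_k = 3*k/(2*(k + 2)).
Check: Δs_k = 3/(k**2 + 5*k + 6). ✓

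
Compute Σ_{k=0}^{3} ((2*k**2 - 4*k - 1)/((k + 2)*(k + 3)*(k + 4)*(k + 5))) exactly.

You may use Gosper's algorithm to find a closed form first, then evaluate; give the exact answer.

Compute t_(k+1)/t_k: get (k + 2)*(4*k - 2*(k + 1)**2 + 5)/((k + 6)*(-2*k**2 + 4*k + 1)).
Gosper form: A/B · C(k+1)/C(k) with A=k + 2, B=k + 6, C=k**2 - 2*k - 1/2.
Set up (k + 2)·f(k+1) − (k + 5)·f(k) − (k**2 - 2*k - 1/2) = 0.
Degrees (1,1,2) ⇒ d ≤ 3.
Solve for f: f(k) = k*(k**2 - 7*k + 2)/16 (degree 3 ≤ 3).
R(k) = B(k−1)·f(k)/C(k) = k*(k + 5)*(k**2 - 7*k + 2)/(8*(2*k**2 - 4*k - 1)); s_k = R·t_k = k*(k**2 - 7*k + 2)/(8*(k + 2)*(k + 3)*(k + 4)).
Verify: (2*k**2 - 4*k - 1)/(k**4 + 14*k**3 + 71*k**2 + 154*k + 120) matches t_k.
Σ_(k=0)^(3) t_k = s_(4) − s_(0) = -5/336 − (0) = -5/336.

Σ = -5/336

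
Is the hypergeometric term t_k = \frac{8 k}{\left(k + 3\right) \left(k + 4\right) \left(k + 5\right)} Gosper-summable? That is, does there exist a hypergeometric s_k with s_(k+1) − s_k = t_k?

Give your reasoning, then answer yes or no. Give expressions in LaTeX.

Yes. s_k = \frac{k \left(k - 1\right)}{\left(k + 3\right) \left(k + 4\right)}.

Step 1: r(k) = (k + 1)*(k + 3)/(k*(k + 6)).
A = k + 3, B = k + 6, C = k.
Key eq: (k + 3)·f(k+1) = (k + 5)·f(k) + (k).
d = 2 from the (1,1,1) case.
Solving with deg f ≤ 2: f(k) = k*(k - 1)/8.
So s_k = (B(k−1)f/C)·t_k = ((k - 1)*(k + 5)/8)·t_k = k*(k - 1)/((k + 3)*(k + 4)).
Verify: 8*k/(k**3 + 12*k**2 + 47*k + 60) matches t_k.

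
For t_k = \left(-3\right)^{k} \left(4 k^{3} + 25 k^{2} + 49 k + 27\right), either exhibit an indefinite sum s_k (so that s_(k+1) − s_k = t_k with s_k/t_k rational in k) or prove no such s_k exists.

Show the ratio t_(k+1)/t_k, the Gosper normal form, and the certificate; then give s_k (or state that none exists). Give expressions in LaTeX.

s_k = \left(-3\right)^{k} k \left(- k^{2} - 4 k - 4\right)

Step 1: r(k) = 3*(-4*k**3 - 37*k**2 - 111*k - 105)/(4*k**3 + 25*k**2 + 49*k + 27).
Factor: A=-3; B=1; C=k**3 + 25*k**2/4 + 49*k/4 + 27/4.
Key eq: (-3)·f(k+1) = (1)·f(k) + (k**3 + 25*k**2/4 + 49*k/4 + 27/4).
d = 3 from the (0,0,3) case.
A polynomial solution: f(k) = -k*(k + 2)**2/4.
Then R = B(k−1)f/C = -k*(k + 2)**2/(4*k**3 + 25*k**2 + 49*k + 27), so s_k = R(k)·t_k = (-3)**k*k*(-k**2 - 4*k - 4).
Check: Δs_k = (-3)**k*(4*k**3 + 25*k**2 + 49*k + 27). ✓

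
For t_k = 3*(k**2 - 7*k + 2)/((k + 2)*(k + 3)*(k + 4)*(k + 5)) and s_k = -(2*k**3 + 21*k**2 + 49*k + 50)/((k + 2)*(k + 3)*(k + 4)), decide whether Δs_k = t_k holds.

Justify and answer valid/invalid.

s_(k+1) = (-49*k - 2*(k + 1)**3 - 21*(k + 1)**2 - 99)/((k + 3)*(k + 4)*(k + 5))
s_(k+1) − s_k = 3*(k**2 - 7*k + 2)/(k**4 + 14*k**3 + 71*k**2 + 154*k + 120)
(s_(k+1) − s_k) − t_k = 0

valid; difference matches t_k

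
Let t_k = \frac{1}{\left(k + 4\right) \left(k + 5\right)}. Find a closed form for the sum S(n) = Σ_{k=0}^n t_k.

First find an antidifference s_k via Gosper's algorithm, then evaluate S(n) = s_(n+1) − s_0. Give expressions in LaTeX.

Step 1: r(k) = (k + 4)/(k + 6).
Take A(k)=k + 4, B(k)=k + 6, C(k)=1.
f must satisfy (k + 4)·f(k+1) − (k + 5)·f(k) = 1.
From deg A=1, deg B=1, deg C=0: d=1.
Match coefficients ⇒ f(k) = k/4.
Get s_k = R·t_k = k/(4*(k + 4)) with R(k) = B(k−1)f(k)/C(k) = k*(k + 5)/4.
Check: Δs_k = 1/(k**2 + 9*k + 20). ✓
Evaluate: s_(n+1) = (n + 1)/(4*(n + 5)); subtract s_(0) = 0 ⇒ S(n) = (n + 1)/(4*(n + 5)).

S(n) = \frac{n + 1}{4 \left(n + 5\right)}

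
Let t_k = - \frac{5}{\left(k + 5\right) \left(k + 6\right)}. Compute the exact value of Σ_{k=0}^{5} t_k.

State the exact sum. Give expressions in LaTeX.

Σ = -6/11

Compute t_(k+1)/t_k: get (k + 5)/(k + 7).
Gosper form: A/B · C(k+1)/C(k) with A=k + 5, B=k + 7, C=1.
Solve (k + 5)·f(k+1) − (k + 6)·f(k) = 1.
Bound: deg f ≤ 1.
Match coefficients ⇒ f(k) = k/5.
R(k) = B(k−1)·f(k)/C(k) = k*(k + 6)/5; s_k = R·t_k = -k/(k + 5).
Check: Δs_k = -5/(k**2 + 11*k + 30). ✓
Evaluate s at k=6 and k=0: -6/11 and 0; difference -6/11.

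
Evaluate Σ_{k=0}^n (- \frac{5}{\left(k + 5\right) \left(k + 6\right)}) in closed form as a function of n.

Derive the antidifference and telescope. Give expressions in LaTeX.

S(n) = \frac{- n - 1}{n + 6}

Ratio r(k) = (k + 5)/(k + 7).
Gosper form: A/B · C(k+1)/C(k) with A=k + 5, B=k + 7, C=1.
Set up (k + 5)·f(k+1) − (k + 6)·f(k) − (1) = 0.
deg f ≤ 1 (via 1,1,0).
A polynomial solution: f(k) = k/5.
Get s_k = R·t_k = -k/(k + 5) with R(k) = B(k−1)f(k)/C(k) = k*(k + 6)/5.
Δs = -5/(k**2 + 11*k + 30), as required.
Telescope: S(n) = s_(n+1) − s_(0) = (-n - 1)/(n + 6) − (0) = (-n - 1)/(n + 6).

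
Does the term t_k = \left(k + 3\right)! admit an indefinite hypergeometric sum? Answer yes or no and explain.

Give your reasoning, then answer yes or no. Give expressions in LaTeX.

No; the degree bound rules out any f.

r(k) = k + 4 after simplifying.
Take A(k)=k + 4, B(k)=1, C(k)=1.
Need (k + 4)·f(k+1) − (1)·f(k) = 1.
deg f ≤ -1 (via 1,0,0).
deg f ≤ -1 is impossible — no certificate.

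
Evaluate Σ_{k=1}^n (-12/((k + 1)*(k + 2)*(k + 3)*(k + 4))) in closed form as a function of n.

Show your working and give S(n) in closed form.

S(n) = n*(-n**2 - 9*n - 26)/(6*(n**3 + 9*n**2 + 26*n + 24))

Ratio r(k) = (k + 1)/(k + 5).
So A=k + 1 and B=k + 5, with C=1.
Key eq: (k + 1)·f(k+1) = (k + 4)·f(k) + (1).
Degrees (1,1,0) ⇒ d ≤ 3.
Solving with deg f ≤ 3: f(k) = k*(k**2 + 6*k + 11)/18.
Then R = B(k−1)f/C = k*(k + 4)*(k**2 + 6*k + 11)/18, so s_k = R(k)·t_k = 2*k*(-k**2 - 6*k - 11)/(3*(k + 1)*(k + 2)*(k + 3)).
Δs = -12/(k**4 + 10*k**3 + 35*k**2 + 50*k + 24), as required.
Telescope: S(n) = s_(n+1) − s_(1) = 2*(-n**3 - 9*n**2 - 26*n - 18)/(3*(n**3 + 9*n**2 + 26*n + 24)) − (-1/2) = n*(-n**2 - 9*n - 26)/(6*(n**3 + 9*n**2 + 26*n + 24)).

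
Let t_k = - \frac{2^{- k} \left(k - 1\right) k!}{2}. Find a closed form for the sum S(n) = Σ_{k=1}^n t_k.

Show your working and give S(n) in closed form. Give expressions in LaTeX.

Compute t_(k+1)/t_k: get k*(k + 1)/(2*(k - 1)).
Factor: A=k/2 + 1/2; B=1; C=k - 1.
Need (k/2 + 1/2)·f(k+1) − (1)·f(k) = k - 1.
Degrees (1,0,1) ⇒ d ≤ 0.
Coefficient equations give f(k) = 2.
Get s_k = R·t_k = -factorial(k)/2**k with R(k) = B(k−1)f(k)/C(k) = 2/(k - 1).
Verify: -(k - 1)*factorial(k)/(2*2**k) matches t_k.
Telescope: S(n) = s_(n+1) − s_(1) = -2**(-n - 1)*factorial(n + 1) − (-1/2) = 2**(-n - 1)*(2**n - n*factorial(n) - factorial(n)).

S(n) = 2^{- n - 1} \left(2^{n} - n n! - n!\right)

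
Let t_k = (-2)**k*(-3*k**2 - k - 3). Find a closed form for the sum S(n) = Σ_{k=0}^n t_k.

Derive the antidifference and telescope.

S(n) = -2*(-2)**n*n**2 - 2*(-2)**n*n - 2*(-2)**n - 1

t_(k+1)/t_k = 2*(-3*k**2 - 7*k - 7)/(3*k**2 + k + 3).
Factor: A=-2; B=1; C=k**2 + k/3 + 1.
Solve (-2)·f(k+1) − (1)·f(k) = k**2 + k/3 + 1.
d = 2 from the (0,0,2) case.
Coefficient equations give f(k) = -(k**2 - k + 1)/3.
Certificate R = B(k−1)f/C = -(k**2 - k + 1)/(3*k**2 + k + 3) gives s_k = (-2)**k*(k**2 - k + 1).
Verify: (-2)**k*(-3*k**2 - k - 3) matches t_k.
Σ_(k=0)^n t_k = s_(n+1) − s_(0) = ((-2)**(n + 1)*(n**2 + n + 1)) − (1), i.e. -2*(-2)**n*n**2 - 2*(-2)**n*n - 2*(-2)**n - 1.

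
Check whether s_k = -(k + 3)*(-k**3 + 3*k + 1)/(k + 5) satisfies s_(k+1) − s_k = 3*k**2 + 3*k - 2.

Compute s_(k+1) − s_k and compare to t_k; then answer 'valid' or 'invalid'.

s_(k+1) = -(k + 4)*(3*k - (k + 1)**3 + 4)/(k + 6)
s_(k+1) − s_k = (3*k**4 + 32*k**3 + 85*k**2 + 36*k - 42)/(k**2 + 11*k + 30)
(s_(k+1) − s_k) − t_k = 2*(-2*k**3 - 18*k**2 - 16*k + 9)/(k**2 + 11*k + 30)

Invalid: residual 2*(-2*k**3 - 18*k**2 - 16*k + 9)/(k**2 + 11*k + 30) ≠ 0.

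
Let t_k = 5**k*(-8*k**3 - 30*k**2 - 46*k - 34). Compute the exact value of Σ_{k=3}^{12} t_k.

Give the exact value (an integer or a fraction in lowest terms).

Σ = -5428466788500

Compute t_(k+1)/t_k: get 5*(4*k**3 + 27*k**2 + 65*k + 59)/(4*k**3 + 15*k**2 + 23*k + 17).
Take A(k)=5, B(k)=1, C(k)=k**3 + 15*k**2/4 + 23*k/4 + 17/4.
Set up (5)·f(k+1) − (1)·f(k) − (k**3 + 15*k**2/4 + 23*k/4 + 17/4) = 0.
Degrees (0,0,3) ⇒ d ≤ 3.
A polynomial solution: f(k) = (2*k**3 + 4*k + 1)/8.
Then R = B(k−1)f/C = (2*k**3 + 4*k + 1)/(2*(4*k**3 + 15*k**2 + 23*k + 17)), so s_k = R(k)·t_k = 5**k*(-2*k**3 - 4*k - 1).
Verify: 2*5**k*(k**3 - 8*k - 5*(k + 1)**3 - 12) matches t_k.
Sum = s_(13) − s_(3); s_(13) = -5428466796875, s_(3) = -8375 ⇒ -5428466788500.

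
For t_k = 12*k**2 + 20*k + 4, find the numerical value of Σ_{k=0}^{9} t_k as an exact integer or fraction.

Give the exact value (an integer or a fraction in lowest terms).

r(k) = (3*k**2 + 11*k + 9)/(3*k**2 + 5*k + 1) after simplifying.
Factor: A=1; B=1; C=k**2 + 5*k/3 + 1/3.
Set up (1)·f(k+1) − (1)·f(k) − (k**2 + 5*k/3 + 1/3) = 0.
From deg A=0, deg B=0, deg C=2: d=3.
A polynomial solution: f(k) = k*(k**2 + k - 1)/3.
Then R = B(k−1)f/C = k*(k**2 + k - 1)/(3*k**2 + 5*k + 1), so s_k = R(k)·t_k = 4*k*(k**2 + k - 1).
s_(k+1) − s_k = 12*k**2 + 20*k + 4 = t_k.
Telescoping: Σ = s_(10) − s_(0) = 4360 − (0) = 4360.

Σ = 4360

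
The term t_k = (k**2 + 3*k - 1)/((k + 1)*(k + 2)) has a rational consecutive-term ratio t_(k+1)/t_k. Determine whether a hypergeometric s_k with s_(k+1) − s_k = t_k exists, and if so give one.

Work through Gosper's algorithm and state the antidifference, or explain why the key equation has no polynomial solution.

s_k = k*(k - 2)/(k + 1)

The ratio is (k + 1)*(3*k + (k + 1)**2 + 2)/((k + 3)*(k**2 + 3*k - 1)).
Normal form (A,B,C) = (k + 1, k + 3, k**2 + 3*k - 1).
f must satisfy (k + 1)·f(k+1) − (k + 2)·f(k) = k**2 + 3*k - 1.
Degrees (1,1,2) ⇒ d ≤ 2.
Solve for f: f(k) = k*(k - 2) (degree 2 ≤ 2).
So s_k = (B(k−1)f/C)·t_k = (k*(k - 2)*(k + 2)/(k**2 + 3*k - 1))·t_k = k*(k - 2)/(k + 1).
Check: Δs_k = (k**2 + 3*k - 1)/(k**2 + 3*k + 2). ✓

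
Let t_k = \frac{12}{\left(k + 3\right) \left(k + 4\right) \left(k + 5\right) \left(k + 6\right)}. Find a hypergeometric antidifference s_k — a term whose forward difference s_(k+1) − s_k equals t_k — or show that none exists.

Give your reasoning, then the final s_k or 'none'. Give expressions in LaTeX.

Step 1: r(k) = (k + 3)/(k + 7).
Factor: A=k + 3; B=k + 7; C=1.
Set up (k + 3)·f(k+1) − (k + 6)·f(k) − (1) = 0.
d = 3 from the (1,1,0) case.
Solve for f: f(k) = k*(k**2 + 12*k + 47)/180 (degree 3 ≤ 3).
So s_k = (B(k−1)f/C)·t_k = (k*(k + 6)*(k**2 + 12*k + 47)/180)·t_k = k*(k**2 + 12*k + 47)/(15*(k + 3)*(k + 4)*(k + 5)).
s_(k+1) − s_k = 12/(k**4 + 18*k**3 + 119*k**2 + 342*k + 360) = t_k.

s_k = \frac{k \left(k^{2} + 12 k + 47\right)}{15 \left(k + 3\right) \left(k + 4\right) \left(k + 5\right)}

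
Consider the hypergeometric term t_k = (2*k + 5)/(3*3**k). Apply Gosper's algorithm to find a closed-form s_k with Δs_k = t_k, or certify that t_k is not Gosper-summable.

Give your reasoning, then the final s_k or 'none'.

t_(k+1)/t_k = (2*k + 7)/(3*(2*k + 5)).
Gosper form: A/B · C(k+1)/C(k) with A=1/3, B=1, C=k + 5/2.
Solve (1/3)·f(k+1) − (1)·f(k) = k + 5/2.
Bound: deg f ≤ 1.
Match coefficients ⇒ f(k) = -3*(k + 3)/2.
Then R = B(k−1)f/C = -3*(k + 3)/(2*k + 5), so s_k = R(k)·t_k = (-k - 3)/3**k.
s_(k+1) − s_k = (2*k + 5)/(3*3**k) = t_k.

s_k = (-k - 3)/3**k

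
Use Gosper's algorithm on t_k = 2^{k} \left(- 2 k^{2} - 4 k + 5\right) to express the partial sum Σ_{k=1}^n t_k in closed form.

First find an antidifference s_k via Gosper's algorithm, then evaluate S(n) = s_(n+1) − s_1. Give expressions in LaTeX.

r(k) = 2*(2*k**2 + 8*k + 1)/(2*k**2 + 4*k - 5) after simplifying.
So A=2 and B=1, with C=k**2 + 2*k - 5/2.
Need (2)·f(k+1) − (1)·f(k) = k**2 + 2*k - 5/2.
From deg A=0, deg B=0, deg C=2: d=2.
Solve for f: f(k) = (2*k**2 - 4*k - 1)/2 (degree 2 ≤ 2).
So s_k = (B(k−1)f/C)·t_k = ((2*k**2 - 4*k - 1)/(2*k**2 + 4*k - 5))·t_k = 2**k*(-2*k**2 + 4*k + 1).
s_(k+1) − s_k = 2**k*(-2*k**2 - 4*k + 5) = t_k.
Evaluate: s_(n+1) = 2**(n + 1)*(3 - 2*n**2); subtract s_(1) = 6 ⇒ S(n) = -4*2**n*n**2 + 6*2**n - 6.

S(n) = - 4 \cdot 2^{n} n^{2} + 6 \cdot 2^{n} - 6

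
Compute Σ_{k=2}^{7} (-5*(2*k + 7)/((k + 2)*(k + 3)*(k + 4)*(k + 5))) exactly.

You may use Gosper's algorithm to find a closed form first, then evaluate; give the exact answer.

Σ = -1/6

Ratio r(k) = (k + 2)*(2*k + 9)/((k + 6)*(2*k + 7)).
A = k + 2, B = k + 6, C = k + 7/2.
Solve (k + 2)·f(k+1) − (k + 5)·f(k) = k + 7/2.
d = 3 from the (1,1,1) case.
Solve for f: f(k) = k*(k + 3)*(k + 6)/16 (degree 3 ≤ 3).
Then R = B(k−1)f/C = k*(k + 3)*(k + 5)*(k + 6)/(8*(2*k + 7)), so s_k = R(k)·t_k = 5*k*(-k - 6)/(8*(k**2 + 6*k + 8)).
s_(k+1) − s_k = 5*(-2*k - 7)/(k**4 + 14*k**3 + 71*k**2 + 154*k + 120) = t_k.
Telescoping: Σ = s_(8) − s_(2) = -7/12 − (-5/12) = -1/6.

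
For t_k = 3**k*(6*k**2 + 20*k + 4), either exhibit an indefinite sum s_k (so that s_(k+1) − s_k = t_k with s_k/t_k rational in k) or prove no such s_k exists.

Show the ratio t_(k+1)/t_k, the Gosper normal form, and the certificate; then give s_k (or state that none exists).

s_k = 3**k*(3*k**2 + k - 4)

r(k) = 3*(3*k**2 + 16*k + 15)/(3*k**2 + 10*k + 2) after simplifying.
So A=3 and B=1, with C=k**2 + 10*k/3 + 2/3.
Need (3)·f(k+1) − (1)·f(k) = k**2 + 10*k/3 + 2/3.
From deg A=0, deg B=0, deg C=2: d=2.
Coefficient equations give f(k) = (k - 1)*(3*k + 4)/6.
So s_k = (B(k−1)f/C)·t_k = ((k - 1)*(3*k + 4)/(2*(3*k**2 + 10*k + 2)))·t_k = 3**k*(3*k**2 + k - 4).
s_(k+1) − s_k = 3**k*(6*k**2 + 20*k + 4) = t_k.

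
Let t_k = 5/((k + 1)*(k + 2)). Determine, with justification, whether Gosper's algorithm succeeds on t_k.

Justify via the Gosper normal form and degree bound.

Compute t_(k+1)/t_k: get (k + 1)/(k + 3).
Normal form (A,B,C) = (k + 1, k + 3, 1).
Key eq: (k + 1)·f(k+1) = (k + 2)·f(k) + (1).
Degrees (1,1,0) ⇒ d ≤ 1.
Solving with deg f ≤ 1: f(k) = k.
So s_k = (B(k−1)f/C)·t_k = (k*(k + 2))·t_k = 5*k/(k + 1).
s_(k+1) − s_k = 5/(k**2 + 3*k + 2) = t_k.

Yes. s_k = 5*k/(k + 1).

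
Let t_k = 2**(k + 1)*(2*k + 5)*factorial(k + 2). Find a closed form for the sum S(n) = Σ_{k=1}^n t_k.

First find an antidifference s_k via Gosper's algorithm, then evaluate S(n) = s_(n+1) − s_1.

S(n) = 4*2**n*factorial(n + 3) - 24

r(k) = 2*(k + 3)*(2*k + 7)/(2*k + 5) after simplifying.
Factor: A=2*k + 6; B=1; C=k + 5/2.
Set up (2*k + 6)·f(k+1) − (1)·f(k) − (k + 5/2) = 0.
From deg A=1, deg B=0, deg C=1: d=0.
Match coefficients ⇒ f(k) = 1/2.
So s_k = (B(k−1)f/C)·t_k = (1/(2*k + 5))·t_k = 2**(k + 1)*factorial(k + 2).
Check: Δs_k = 2**(k + 1)*(2*k + 5)*factorial(k + 2). ✓
s_(n+1) = 2**(n + 2)*factorial(n + 3) and s_(1) = 24, so S(n) = 4*2**n*factorial(n + 3) - 24.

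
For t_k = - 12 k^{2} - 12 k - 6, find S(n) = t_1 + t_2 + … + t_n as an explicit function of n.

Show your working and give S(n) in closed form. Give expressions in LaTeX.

Step 1: r(k) = (2*k**2 + 6*k + 5)/(2*k**2 + 2*k + 1).
So A=1 and B=1, with C=k**2 + k + 1/2.
Key eq: (1)·f(k+1) = (1)·f(k) + (k**2 + k + 1/2).
From deg A=0, deg B=0, deg C=2: d=3.
Match coefficients ⇒ f(k) = k*(2*k**2 + 1)/6.
So s_k = (B(k−1)f/C)·t_k = (k*(2*k**2 + 1)/(3*(2*k**2 + 2*k + 1)))·t_k = -4*k**3 - 2*k.
Verify: -12*k**2 - 12*k - 6 matches t_k.
s_(n+1) = -4*n**3 - 12*n**2 - 14*n - 6 and s_(1) = -6, so S(n) = 2*n*(-2*n**2 - 6*n - 7).

S(n) = 2 n \left(- 2 n^{2} - 6 n - 7\right)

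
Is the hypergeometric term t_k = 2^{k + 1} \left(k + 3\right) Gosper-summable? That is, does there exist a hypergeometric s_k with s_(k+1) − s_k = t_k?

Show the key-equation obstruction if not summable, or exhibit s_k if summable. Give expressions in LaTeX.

Yes. s_k = 2^{k + 1} \left(k + 1\right).

Compute t_(k+1)/t_k: get 2*(k + 4)/(k + 3).
So A=2 and B=1, with C=k + 3.
Set up (2)·f(k+1) − (1)·f(k) − (k + 3) = 0.
Bound: deg f ≤ 1.
A polynomial solution: f(k) = k + 1.
So s_k = (B(k−1)f/C)·t_k = ((k + 1)/(k + 3))·t_k = 2**(k + 1)*(k + 1).
Verify: 2**(k + 1)*(k + 3) matches t_k.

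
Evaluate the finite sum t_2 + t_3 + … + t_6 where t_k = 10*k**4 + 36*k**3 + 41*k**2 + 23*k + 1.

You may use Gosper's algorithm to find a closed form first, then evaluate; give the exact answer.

Compute t_(k+1)/t_k: get (10*k**4 + 76*k**3 + 209*k**2 + 253*k + 111)/(10*k**4 + 36*k**3 + 41*k**2 + 23*k + 1).
A = 1, B = 1, C = k**4 + 18*k**3/5 + 41*k**2/10 + 23*k/10 + 1/10.
Key eq: (1)·f(k+1) = (1)·f(k) + (k**4 + 18*k**3/5 + 41*k**2/10 + 23*k/10 + 1/10).
d = 5 from the (0,0,4) case.
Match coefficients ⇒ f(k) = k*(2*k**4 + 4*k**3 - k**2 - 4)/10.
Certificate R = B(k−1)f/C = k*(2*k**4 + 4*k**3 - k**2 - 4)/(10*k**4 + 36*k**3 + 41*k**2 + 23*k + 1) gives s_k = k*(2*k**4 + 4*k**3 - k**2 - 4).
Verify: 10*k**4 + 36*k**3 + 41*k**2 + 23*k + 1 matches t_k.
Evaluate s at k=7 and k=2: 42847 and 112; difference 42735.

Σ = 42735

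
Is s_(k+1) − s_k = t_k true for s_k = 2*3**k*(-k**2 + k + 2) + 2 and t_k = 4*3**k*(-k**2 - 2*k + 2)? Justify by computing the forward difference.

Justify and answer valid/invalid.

s_(k+1) = 2*3**(k + 1)*(k - (k + 1)**2 + 3) + 2
s_(k+1) − s_k = 4*3**k*(-k**2 - 2*k + 2)
(s_(k+1) − s_k) − t_k = 0

valid; difference matches t_k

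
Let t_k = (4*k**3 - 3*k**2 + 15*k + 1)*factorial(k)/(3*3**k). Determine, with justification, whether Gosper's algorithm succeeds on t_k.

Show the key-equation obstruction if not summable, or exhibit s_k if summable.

Step 1: r(k) = (4*k**4 + 13*k**3 + 30*k**2 + 38*k + 17)/(3*(4*k**3 - 3*k**2 + 15*k + 1)).
So A=k/3 + 1/3 and B=1, with C=k**3 - 3*k**2/4 + 15*k/4 + 1/4.
Solve (k/3 + 1/3)·f(k+1) − (1)·f(k) = k**3 - 3*k**2/4 + 15*k/4 + 1/4.
From deg A=1, deg B=0, deg C=3: d=2.
A polynomial solution: f(k) = 3*k*(4*k - 3)/4.
Certificate R = B(k−1)f/C = 3*k*(4*k - 3)/(4*k**3 - 3*k**2 + 15*k + 1) gives s_k = k*(4*k - 3)*factorial(k)/3**k.
s_(k+1) − s_k = (4*k**3 - 3*k**2 + 15*k + 1)*factorial(k)/(3*3**k) = t_k.

Yes. s_k = k*(4*k - 3)*factorial(k)/3**k.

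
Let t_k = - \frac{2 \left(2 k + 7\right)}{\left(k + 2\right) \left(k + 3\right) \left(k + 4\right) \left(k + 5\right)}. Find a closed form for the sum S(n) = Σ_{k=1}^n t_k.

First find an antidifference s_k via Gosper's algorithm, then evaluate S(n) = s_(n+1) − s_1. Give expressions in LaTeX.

S(n) = \frac{2 n \left(- n - 8\right)}{15 \left(n^{2} + 8 n + 15\right)}

Ratio r(k) = (k + 2)*(2*k + 9)/((k + 6)*(2*k + 7)).
A = k + 2, B = k + 6, C = k + 7/2.
Need (k + 2)·f(k+1) − (k + 5)·f(k) = k + 7/2.
d = 3 from the (1,1,1) case.
A polynomial solution: f(k) = k*(k + 3)*(k + 6)/16.
R(k) = B(k−1)·f(k)/C(k) = k*(k + 3)*(k + 5)*(k + 6)/(8*(2*k + 7)); s_k = R·t_k = k*(-k - 6)/(4*(k**2 + 6*k + 8)).
s_(k+1) − s_k = 2*(-2*k - 7)/(k**4 + 14*k**3 + 71*k**2 + 154*k + 120) = t_k.
s_(n+1) = (-n**2 - 8*n - 7)/(4*(n**2 + 8*n + 15)) and s_(1) = -7/60, so S(n) = 2*n*(-n - 8)/(15*(n**2 + 8*n + 15)).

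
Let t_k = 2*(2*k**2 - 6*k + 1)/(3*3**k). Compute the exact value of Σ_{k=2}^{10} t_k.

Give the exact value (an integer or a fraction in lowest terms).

Σ = -22/19683

The ratio is (2*k**2 - 2*k - 3)/(3*(2*k**2 - 6*k + 1)).
Factor: A=1/3; B=1; C=k**2 - 3*k + 1/2.
Key eq: (1/3)·f(k+1) = (1)·f(k) + (k**2 - 3*k + 1/2).
From deg A=0, deg B=0, deg C=2: d=2.
Solving with deg f ≤ 2: f(k) = -3*k*(k - 2)/2.
R(k) = B(k−1)·f(k)/C(k) = -3*k*(k - 2)/(2*k**2 - 6*k + 1); s_k = R·t_k = 2*k*(2 - k)/3**k.
Check: Δs_k = 2*(2*k**2 - 6*k + 1)/(3*3**k). ✓
Sum = s_(11) − s_(2); s_(11) = -22/19683, s_(2) = 0 ⇒ -22/19683.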